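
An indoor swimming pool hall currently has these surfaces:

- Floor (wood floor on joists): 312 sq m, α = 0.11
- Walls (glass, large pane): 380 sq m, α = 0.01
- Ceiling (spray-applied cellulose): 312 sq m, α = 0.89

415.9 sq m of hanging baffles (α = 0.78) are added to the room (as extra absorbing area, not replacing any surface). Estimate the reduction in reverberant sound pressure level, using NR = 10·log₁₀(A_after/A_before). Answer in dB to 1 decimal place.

3.1 dB

Equivalent absorption area: A_before = 312·0.11 + 380·0.01 + 312·0.89 = 315.800 sq m.
Added absorption = 415.9 × 0.78 = 324.402 sabins.
New total A_after = 640.202 sabins.
NR = 10·log₁₀(640.202/315.800) = 3.1 dB.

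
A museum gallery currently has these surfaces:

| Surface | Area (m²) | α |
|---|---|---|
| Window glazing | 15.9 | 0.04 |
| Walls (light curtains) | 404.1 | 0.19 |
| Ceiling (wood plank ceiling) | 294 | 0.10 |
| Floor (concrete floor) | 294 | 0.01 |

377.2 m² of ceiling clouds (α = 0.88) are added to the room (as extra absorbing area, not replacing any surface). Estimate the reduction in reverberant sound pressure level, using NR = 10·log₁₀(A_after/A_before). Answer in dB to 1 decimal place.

Total absorption A_before = 15.9*0.04 + 404.1*0.19 + 294*0.10 + 294*0.01
  = 0.636 + 76.779 + 29.400 + 2.940 = 109.755 m² sabins.
Treatment contributes 377.2·0.88 = 331.936 sabins.
New total A_after = 441.691 sabins.
Reduction = 10 log₁₀(A_after/A_before) = 10 log₁₀(4.0243) = 6.0 dB.

6.0 dB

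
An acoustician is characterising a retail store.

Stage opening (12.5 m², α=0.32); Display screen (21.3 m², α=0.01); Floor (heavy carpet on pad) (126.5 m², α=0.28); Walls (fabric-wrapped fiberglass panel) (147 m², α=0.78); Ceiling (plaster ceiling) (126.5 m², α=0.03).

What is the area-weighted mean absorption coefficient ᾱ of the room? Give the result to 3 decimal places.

0.364

Total surface area S = 433.8 m².
Σ(Sᵢαᵢ) = 12.5*0.32 + 21.3*0.01 + 126.5*0.28 + 147*0.78 + 126.5*0.03 = 158.088.
ᾱ = 158.088 / 433.8 = 0.364.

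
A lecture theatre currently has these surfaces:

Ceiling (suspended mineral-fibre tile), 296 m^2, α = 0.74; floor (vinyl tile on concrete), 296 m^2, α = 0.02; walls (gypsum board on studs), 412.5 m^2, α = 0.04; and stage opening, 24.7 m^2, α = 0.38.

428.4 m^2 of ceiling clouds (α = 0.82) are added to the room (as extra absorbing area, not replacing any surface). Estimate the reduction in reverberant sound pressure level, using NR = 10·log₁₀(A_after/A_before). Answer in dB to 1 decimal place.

3.8 dB

Summing Sᵢαᵢ: 219.040 + 5.920 + 16.500 + 9.386 → A_before = 250.846 sabins.
Treatment contributes 428.4·0.82 = 351.288 sabins.
A_after = 250.846 + 351.288 = 602.134 sabins.
Reduction = 10 log₁₀(A_after/A_before) = 10 log₁₀(2.4004) = 3.8 dB.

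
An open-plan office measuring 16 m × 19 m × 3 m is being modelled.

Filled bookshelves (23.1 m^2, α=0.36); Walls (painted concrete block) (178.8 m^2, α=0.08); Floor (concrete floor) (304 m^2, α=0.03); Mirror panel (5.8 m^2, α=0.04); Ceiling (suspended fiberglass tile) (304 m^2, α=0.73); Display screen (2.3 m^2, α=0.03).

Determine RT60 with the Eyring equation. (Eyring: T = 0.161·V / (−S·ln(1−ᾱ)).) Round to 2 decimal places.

0.48 sec

S = Σ Sᵢ = 818.0 m^2.
Absorption A = 23.1·0.36 + 178.8·0.08 + 304·0.03 + 5.8·0.04 + 304·0.73 + 2.3·0.03 = 253.961 sabins.
ᾱ = 253.961 / 818.0 = 0.3105.
Eyring denominator: −S ln(1−ᾱ) = 304.123.
V = 16 × 19 × 3 = 912 m³.
RT60 = 0.161 × 912 / 304.123 = 0.48 s.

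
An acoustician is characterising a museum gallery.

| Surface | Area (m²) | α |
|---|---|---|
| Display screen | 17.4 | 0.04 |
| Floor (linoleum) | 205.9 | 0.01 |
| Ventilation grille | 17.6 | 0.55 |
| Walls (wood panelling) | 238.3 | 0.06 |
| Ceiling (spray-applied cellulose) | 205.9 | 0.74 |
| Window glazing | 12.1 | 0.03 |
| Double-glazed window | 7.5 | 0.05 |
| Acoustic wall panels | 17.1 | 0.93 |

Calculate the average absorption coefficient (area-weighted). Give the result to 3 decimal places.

S = Σ Sᵢ = 17.4 + 205.9 + 17.6 + 238.3 + 205.9 + 12.1 + 7.5 + 17.1 = 721.8 m².
Weighted sum Σ Sα = 195.740.
ᾱ = 195.740 / 721.8 = 0.271.

0.271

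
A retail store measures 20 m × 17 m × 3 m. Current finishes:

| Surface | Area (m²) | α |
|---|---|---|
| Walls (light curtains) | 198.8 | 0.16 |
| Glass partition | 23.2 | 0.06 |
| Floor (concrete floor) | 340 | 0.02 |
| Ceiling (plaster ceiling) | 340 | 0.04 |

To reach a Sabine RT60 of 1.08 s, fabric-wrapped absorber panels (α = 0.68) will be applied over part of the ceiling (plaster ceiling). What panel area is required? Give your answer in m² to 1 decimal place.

A₁ = Σ Sᵢαᵢ = 198.8*0.16 + 23.2*0.06 + 340*0.02 + 340*0.04 = 53.600 sabins.
V = 1020 m³. Target absorption A₂ = 0.161 × 1020 / 1.08 = 152.056 sabins.
ΔA needed = 152.056 − 53.600 = 98.456 sabins.
Each m² of panel replacing the ceiling (plaster ceiling) adds (0.68 − 0.04) = 0.64 sabins.
Panel area = 98.456 / 0.64 = 153.8 m².

153.8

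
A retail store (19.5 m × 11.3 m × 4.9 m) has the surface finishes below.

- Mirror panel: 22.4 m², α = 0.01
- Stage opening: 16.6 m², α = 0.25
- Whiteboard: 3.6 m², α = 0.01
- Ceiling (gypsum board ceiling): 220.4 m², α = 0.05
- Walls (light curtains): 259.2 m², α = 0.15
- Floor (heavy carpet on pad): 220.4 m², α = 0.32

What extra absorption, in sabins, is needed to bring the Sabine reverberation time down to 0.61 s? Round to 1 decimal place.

160.1 sabins

Equivalent absorption area: A₁ = 22.4*0.01 + 16.6*0.25 + 3.6*0.01 + 220.4*0.05 + 259.2*0.15 + 220.4*0.32 = 124.838 m².
V = 1079.715 m³. Required absorption A₂ = 0.161 × 1079.715 / 0.61 = 284.974 sabins.
Additional absorption ΔA = 284.974 − 124.838 = 160.1 sabins.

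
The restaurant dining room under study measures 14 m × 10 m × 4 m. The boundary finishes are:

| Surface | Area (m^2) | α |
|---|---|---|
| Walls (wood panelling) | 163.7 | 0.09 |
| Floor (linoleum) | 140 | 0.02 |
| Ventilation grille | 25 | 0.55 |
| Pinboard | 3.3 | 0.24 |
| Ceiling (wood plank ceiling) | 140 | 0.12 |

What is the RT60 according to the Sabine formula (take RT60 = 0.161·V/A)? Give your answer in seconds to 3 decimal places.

1.845 seconds

Equivalent absorption area: A = 163.7·0.09 + 140·0.02 + 25·0.55 + 3.3·0.24 + 140·0.12 = 48.875 m^2.
Volume V = 14 × 10 × 4 = 560 m³.
T = 0.161 V/A = 0.161·560/48.875 = 1.845 s.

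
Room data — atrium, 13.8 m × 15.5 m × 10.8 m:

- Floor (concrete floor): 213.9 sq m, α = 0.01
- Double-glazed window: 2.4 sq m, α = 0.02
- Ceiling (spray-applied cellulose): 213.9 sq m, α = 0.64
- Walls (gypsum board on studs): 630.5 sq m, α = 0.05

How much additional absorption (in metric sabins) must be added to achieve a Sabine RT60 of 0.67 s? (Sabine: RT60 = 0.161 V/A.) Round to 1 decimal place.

384.5 sabins

Summing Sᵢαᵢ: 2.139 + 0.048 + 136.896 + 31.525 → A₁ = 170.608 sabins.
For T = 0.67 s, need A₂ = 0.161·V/T = 0.161·2310.12/0.67 = 555.118 sabins.
ΔA = A₂ − A₁ = 555.118 − 170.608 = 384.5 sabins.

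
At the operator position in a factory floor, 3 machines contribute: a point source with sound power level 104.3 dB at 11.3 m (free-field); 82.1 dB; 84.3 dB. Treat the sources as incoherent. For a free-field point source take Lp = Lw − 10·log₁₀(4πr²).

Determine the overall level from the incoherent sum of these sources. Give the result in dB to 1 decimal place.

Source at 11.3 m: Lp = 104.3 − 10·log₁₀(4π·11.3²) = 104.3 − 10·log₁₀(1604.600) = 72.2 dB.
Sum in the linear (power) domain: Σ 10^(Lᵢ/10) = 10^(72.2/10) + 10^(82.1/10) + 10^(84.3/10) = 4.479e+08.
L_total = 10·log₁₀(4.479e+08) = 86.5 dB.

86.5 dB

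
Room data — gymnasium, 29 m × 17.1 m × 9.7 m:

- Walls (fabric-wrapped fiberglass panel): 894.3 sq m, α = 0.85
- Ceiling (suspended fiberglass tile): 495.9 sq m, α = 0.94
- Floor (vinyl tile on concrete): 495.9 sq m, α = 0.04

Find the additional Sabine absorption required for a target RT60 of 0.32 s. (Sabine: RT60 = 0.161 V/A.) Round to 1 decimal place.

1174.0 sabins

Summing Sᵢαᵢ: 760.155 + 466.146 + 19.836 → A₁ = 1246.137 sabins.
Target A₂ = 0.161·4810.23/0.32 = 2420.147 sabins (V = 4810.23 m³).
ΔA = A₂ − A₁ = 2420.147 − 1246.137 = 1174.0 sabins.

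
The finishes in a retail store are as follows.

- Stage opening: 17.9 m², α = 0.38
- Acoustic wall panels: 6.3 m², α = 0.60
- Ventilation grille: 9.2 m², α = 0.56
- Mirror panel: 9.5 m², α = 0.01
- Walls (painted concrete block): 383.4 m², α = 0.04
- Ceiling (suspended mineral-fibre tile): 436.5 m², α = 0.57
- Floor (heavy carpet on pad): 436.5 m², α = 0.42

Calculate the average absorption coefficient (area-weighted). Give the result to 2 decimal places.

0.36

Total surface area S = 1299.3 m².
A = 17.9*0.38 + 6.3*0.60 + 9.2*0.56 + 9.5*0.01 + 383.4*0.04 + 436.5*0.57 + 436.5*0.42 = 463.300 sabins.
ᾱ = 463.300 / 1299.3 = 0.36.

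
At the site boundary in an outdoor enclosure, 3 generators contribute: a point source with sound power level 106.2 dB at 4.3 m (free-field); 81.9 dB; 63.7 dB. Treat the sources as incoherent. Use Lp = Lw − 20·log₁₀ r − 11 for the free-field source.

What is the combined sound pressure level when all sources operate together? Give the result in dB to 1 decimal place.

85.3 dB

Source at 4.3 m: Lp = 106.2 − 20·log₁₀(4.3) − 11 = 82.5 dB.
Sum in the linear (power) domain: Σ 10^(Lᵢ/10) = 10^(82.5/10) + 10^(81.9/10) + 10^(63.7/10) = 3.351e+08.
Back to dB: 10·log₁₀ Σ = 85.3 dB.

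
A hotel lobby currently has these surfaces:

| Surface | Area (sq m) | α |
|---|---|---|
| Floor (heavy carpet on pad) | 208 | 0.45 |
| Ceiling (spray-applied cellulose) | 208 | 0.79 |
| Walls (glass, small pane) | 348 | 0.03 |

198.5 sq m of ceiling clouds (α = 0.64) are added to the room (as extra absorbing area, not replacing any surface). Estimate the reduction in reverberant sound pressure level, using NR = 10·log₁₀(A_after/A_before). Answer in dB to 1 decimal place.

1.7 dB

Equivalent absorption area: A_before = 208·0.45 + 208·0.79 + 348·0.03 = 268.360 sq m.
Added absorption = 198.5 × 0.64 = 127.040 sabins.
New total A_after = 395.400 sabins.
NR = 10·log₁₀(395.400/268.360) = 1.7 dB.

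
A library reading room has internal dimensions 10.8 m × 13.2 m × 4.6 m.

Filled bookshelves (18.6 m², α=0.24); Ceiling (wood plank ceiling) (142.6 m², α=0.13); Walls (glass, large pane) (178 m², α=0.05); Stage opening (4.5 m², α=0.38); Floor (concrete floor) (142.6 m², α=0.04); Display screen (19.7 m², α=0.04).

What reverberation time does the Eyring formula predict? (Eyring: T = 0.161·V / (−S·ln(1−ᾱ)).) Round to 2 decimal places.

2.53 s

Total surface area S = 18.6 + 142.6 + 178 + 4.5 + 142.6 + 19.7 = 506.0 m².
Absorption A = 18.6·0.24 + 142.6·0.13 + 178·0.05 + 4.5·0.38 + 142.6·0.04 + 19.7·0.04 = 40.104 sabins.
Mean coefficient ᾱ = A/S = 0.0793.
Eyring denominator: −S ln(1−ᾱ) = 41.806.
V = 10.8 × 13.2 × 4.6 = 655.776 m³.
T = 0.161·V/[−S·ln(1−ᾱ)] = 0.161·655.776/41.806 = 2.53 s.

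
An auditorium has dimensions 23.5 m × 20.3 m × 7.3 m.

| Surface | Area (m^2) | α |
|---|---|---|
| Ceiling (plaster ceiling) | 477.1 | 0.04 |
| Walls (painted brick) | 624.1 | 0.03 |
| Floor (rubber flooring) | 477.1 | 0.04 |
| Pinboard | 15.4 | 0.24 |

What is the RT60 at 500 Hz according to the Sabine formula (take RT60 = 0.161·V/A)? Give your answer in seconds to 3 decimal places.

A = Σ Sᵢαᵢ = 477.1*0.04 + 624.1*0.03 + 477.1*0.04 + 15.4*0.24 = 60.587 sabins.
Volume V = 23.5 × 20.3 × 7.3 = 3482.465 m³.
Sabine: RT60 = 0.161 × 3482.465 / 60.587 = 9.254 s.

9.254 sec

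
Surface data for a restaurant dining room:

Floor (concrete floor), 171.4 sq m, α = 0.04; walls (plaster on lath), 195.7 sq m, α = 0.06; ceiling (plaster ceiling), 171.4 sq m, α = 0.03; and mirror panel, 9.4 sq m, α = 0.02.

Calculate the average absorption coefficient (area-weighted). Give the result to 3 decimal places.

Total surface area S = 547.9 sq m.
Weighted sum Σ Sα = 23.928.
ᾱ = A/S = 0.044.

0.044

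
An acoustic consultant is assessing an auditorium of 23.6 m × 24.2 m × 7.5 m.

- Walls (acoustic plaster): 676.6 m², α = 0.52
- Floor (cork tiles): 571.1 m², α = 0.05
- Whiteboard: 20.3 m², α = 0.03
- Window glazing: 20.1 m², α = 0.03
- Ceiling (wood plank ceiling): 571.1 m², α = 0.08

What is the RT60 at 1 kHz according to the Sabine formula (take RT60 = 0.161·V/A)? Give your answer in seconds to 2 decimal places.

1.61 seconds

Equivalent absorption area: A = 676.6×0.52 + 571.1×0.05 + 20.3×0.03 + 20.1×0.03 + 571.1×0.08 = 427.287 m².
Room volume: 4283.4 m³.
Sabine: RT60 = 0.161 × 4283.4 / 427.287 = 1.61 s.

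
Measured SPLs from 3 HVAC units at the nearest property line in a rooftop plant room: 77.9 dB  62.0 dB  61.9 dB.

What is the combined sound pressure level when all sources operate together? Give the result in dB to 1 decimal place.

Σ 10^(Lᵢ/10) = 6.479e+07.
L_total = 10·log₁₀(6.479e+07) = 78.1 dB.

78.1 dB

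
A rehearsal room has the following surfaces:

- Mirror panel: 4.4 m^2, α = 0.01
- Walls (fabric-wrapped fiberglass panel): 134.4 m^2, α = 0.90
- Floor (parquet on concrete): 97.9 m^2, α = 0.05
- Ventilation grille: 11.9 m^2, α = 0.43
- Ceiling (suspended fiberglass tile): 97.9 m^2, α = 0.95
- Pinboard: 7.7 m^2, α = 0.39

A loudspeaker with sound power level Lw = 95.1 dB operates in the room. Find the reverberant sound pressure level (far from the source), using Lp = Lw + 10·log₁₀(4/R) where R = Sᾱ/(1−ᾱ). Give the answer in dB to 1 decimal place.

A = 227.024 sabins; S = 354.2 m^2.
ᾱ = 0.6409, so room constant R = A/(1−ᾱ) = 632.203 m^2.
Lp = 95.1 + 10·log₁₀(4/632.203) = 95.1 + (-21.99) = 73.1 dB.

73.1 dB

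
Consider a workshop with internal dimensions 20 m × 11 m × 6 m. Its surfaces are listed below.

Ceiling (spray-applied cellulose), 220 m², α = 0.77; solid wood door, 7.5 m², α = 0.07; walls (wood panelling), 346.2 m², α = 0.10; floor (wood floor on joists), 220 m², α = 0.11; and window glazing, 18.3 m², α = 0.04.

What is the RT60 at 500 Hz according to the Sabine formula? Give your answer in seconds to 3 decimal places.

Equivalent absorption area: A = 220·0.77 + 7.5·0.07 + 346.2·0.10 + 220·0.11 + 18.3·0.04 = 229.477 m².
V = 20·11·6 = 1320 m³.
T = 0.161 V/A = 0.161·1320/229.477 = 0.926 s.

0.926 seconds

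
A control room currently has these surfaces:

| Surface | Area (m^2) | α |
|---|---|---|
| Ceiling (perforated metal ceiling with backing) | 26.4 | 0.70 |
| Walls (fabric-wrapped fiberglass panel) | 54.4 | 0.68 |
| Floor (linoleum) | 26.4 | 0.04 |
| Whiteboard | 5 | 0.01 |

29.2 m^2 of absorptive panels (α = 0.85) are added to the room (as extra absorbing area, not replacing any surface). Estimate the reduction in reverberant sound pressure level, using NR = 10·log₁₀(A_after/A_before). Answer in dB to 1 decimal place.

1.6 dB

Summing Sᵢαᵢ: 18.480 + 36.992 + 1.056 + 0.050 → A_before = 56.578 sabins.
Treatment contributes 29.2·0.85 = 24.820 sabins.
New total A_after = 81.398 sabins.
Reduction = 10 log₁₀(A_after/A_before) = 10 log₁₀(1.4387) = 1.6 dB.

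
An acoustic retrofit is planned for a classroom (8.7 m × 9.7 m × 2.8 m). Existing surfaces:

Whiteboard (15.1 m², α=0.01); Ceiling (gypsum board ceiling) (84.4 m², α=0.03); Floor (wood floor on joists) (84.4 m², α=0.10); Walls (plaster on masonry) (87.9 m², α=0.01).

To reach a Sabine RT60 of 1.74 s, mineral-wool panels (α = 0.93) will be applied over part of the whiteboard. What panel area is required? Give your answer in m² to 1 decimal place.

A₁ = Σ Sᵢαᵢ = 15.1·0.01 + 84.4·0.03 + 84.4·0.10 + 87.9·0.01 = 12.002 sabins.
Required A₂ = 0.161·236.292/1.74 = 21.864 sabins.
Absorption to add: 21.864 − 12.002 = 9.862 sabins.
Net gain per m²: Δα = 0.93 − 0.01 = 0.92.
Panel area = 9.862 / 0.92 = 10.7 m².

10.7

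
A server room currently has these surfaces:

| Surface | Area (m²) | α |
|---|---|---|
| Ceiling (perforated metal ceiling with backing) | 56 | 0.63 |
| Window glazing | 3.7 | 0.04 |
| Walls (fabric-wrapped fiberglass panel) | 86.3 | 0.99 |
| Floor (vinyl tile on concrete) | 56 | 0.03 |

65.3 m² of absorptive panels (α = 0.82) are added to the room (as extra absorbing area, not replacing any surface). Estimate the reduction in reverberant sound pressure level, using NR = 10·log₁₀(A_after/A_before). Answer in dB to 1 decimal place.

1.6 dB

Equivalent absorption area: A_before = 56×0.63 + 3.7×0.04 + 86.3×0.99 + 56×0.03 = 122.545 m².
Treatment contributes 65.3·0.82 = 53.546 sabins.
A_after = 122.545 + 53.546 = 176.091 sabins.
Reduction = 10 log₁₀(A_after/A_before) = 10 log₁₀(1.4369) = 1.6 dB.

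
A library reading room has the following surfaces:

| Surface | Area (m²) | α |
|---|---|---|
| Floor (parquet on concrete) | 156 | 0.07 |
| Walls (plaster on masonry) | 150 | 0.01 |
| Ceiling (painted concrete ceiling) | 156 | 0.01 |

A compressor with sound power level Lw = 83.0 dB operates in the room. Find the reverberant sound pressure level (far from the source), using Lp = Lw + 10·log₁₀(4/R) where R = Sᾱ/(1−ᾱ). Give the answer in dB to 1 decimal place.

77.4 dB

A = 13.980 sabins; S = 462.0 m².
ᾱ = 0.0303, so room constant R = A/(1−ᾱ) = 14.417 m².
Lp = 83.0 + 10·log₁₀(4/14.417) = 83.0 + (-5.57) = 77.4 dB.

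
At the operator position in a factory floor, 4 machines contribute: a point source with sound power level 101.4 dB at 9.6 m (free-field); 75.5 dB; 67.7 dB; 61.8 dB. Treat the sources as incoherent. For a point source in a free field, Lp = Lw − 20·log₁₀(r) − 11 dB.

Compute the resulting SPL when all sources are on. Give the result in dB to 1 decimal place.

77.4 dB

Source at 9.6 m: Lp = 101.4 − 20·log₁₀(9.6) − 11 = 70.8 dB.
Sum in the linear (power) domain: Σ 10^(Lᵢ/10) = 10^(70.8/10) + 10^(75.5/10) + 10^(67.7/10) + 10^(61.8/10) = 5.491e+07.
Combined level = 10 log₁₀(5.491e+07) = 77.4 dB.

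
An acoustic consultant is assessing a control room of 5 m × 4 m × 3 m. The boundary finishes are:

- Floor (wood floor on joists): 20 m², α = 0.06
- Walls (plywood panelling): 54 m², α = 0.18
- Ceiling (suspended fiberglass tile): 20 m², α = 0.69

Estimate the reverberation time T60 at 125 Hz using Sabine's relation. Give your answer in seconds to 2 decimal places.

0.39 s

Total absorption A = 20*0.06 + 54*0.18 + 20*0.69
  = 1.200 + 9.720 + 13.800 = 24.720 m² sabins.
V = 5·4·3 = 60 m³.
T = 0.161 V/A = 0.161·60/24.720 = 0.39 s.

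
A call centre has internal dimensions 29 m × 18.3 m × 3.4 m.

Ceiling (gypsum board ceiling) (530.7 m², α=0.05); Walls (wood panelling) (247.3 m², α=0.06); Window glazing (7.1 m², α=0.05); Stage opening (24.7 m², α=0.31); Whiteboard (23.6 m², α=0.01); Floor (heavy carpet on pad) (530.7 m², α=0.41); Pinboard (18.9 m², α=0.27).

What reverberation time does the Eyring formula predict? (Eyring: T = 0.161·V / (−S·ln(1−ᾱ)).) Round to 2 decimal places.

Total surface area S = 530.7 + 247.3 + 7.1 + 24.7 + 23.6 + 530.7 + 18.9 = 1383.0 m².
Σ(Sᵢαᵢ) = 530.7·0.05 + 247.3·0.06 + 7.1·0.05 + 24.7·0.31 + 23.6·0.01 + 530.7·0.41 + 18.9·0.27 = 272.311.
Mean coefficient ᾱ = A/S = 0.1969.
Eyring denominator: −S ln(1−ᾱ) = 303.259.
V = 29 × 18.3 × 3.4 = 1804.38 m³.
T = 0.161·V/[−S·ln(1−ᾱ)] = 0.161·1804.38/303.259 = 0.96 s.

0.96 s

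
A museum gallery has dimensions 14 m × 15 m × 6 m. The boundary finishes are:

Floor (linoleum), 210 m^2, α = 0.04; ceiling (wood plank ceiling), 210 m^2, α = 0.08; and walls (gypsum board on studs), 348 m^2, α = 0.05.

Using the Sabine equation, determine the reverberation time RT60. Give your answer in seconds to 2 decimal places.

A = Σ Sᵢαᵢ = 210×0.04 + 210×0.08 + 348×0.05 = 42.600 sabins.
Volume V = 14 × 15 × 6 = 1260 m³.
Sabine: RT60 = 0.161 × 1260 / 42.600 = 4.76 s.

4.76 seconds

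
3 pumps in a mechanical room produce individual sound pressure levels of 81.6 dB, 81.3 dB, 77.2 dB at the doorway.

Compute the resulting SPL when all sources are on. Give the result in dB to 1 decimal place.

85.2 dB

Converting to relative power and adding: 10^(81.6/10) + 10^(81.3/10) + 10^(77.2/10) = 3.319e+08.
Combined level = 10 log₁₀(3.319e+08) = 85.2 dB.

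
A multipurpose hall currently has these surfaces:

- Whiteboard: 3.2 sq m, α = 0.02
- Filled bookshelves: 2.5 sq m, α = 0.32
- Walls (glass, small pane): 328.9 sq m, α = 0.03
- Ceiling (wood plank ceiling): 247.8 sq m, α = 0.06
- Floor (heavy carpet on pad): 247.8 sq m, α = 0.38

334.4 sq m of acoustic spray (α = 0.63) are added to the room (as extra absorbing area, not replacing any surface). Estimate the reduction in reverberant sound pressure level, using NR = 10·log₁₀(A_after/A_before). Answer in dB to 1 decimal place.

Equivalent absorption area: A_before = 3.2·0.02 + 2.5·0.32 + 328.9·0.03 + 247.8·0.06 + 247.8·0.38 = 119.763 sq m.
Treatment contributes 334.4·0.63 = 210.672 sabins.
A_after = 119.763 + 210.672 = 330.435 sabins.
NR = 10·log₁₀(330.435/119.763) = 4.4 dB.

4.4 dB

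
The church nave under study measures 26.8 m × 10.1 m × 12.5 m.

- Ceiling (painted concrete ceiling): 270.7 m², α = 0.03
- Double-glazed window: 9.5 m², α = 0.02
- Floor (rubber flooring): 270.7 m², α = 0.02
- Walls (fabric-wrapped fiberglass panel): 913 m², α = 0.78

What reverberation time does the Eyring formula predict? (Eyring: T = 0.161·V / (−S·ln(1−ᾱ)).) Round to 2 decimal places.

Total surface area S = 270.7 + 9.5 + 270.7 + 913 = 1463.9 m².
Σ(Sᵢαᵢ) = 270.7×0.03 + 9.5×0.02 + 270.7×0.02 + 913×0.78 = 725.865.
Mean coefficient ᾱ = A/S = 0.4958.
−S·ln(1−ᾱ) = −1463.9 × ln(1 − 0.4958) = 1002.453.
V = 26.8 × 10.1 × 12.5 = 3383.5 m³.
T = 0.161·V/[−S·ln(1−ᾱ)] = 0.161·3383.5/1002.453 = 0.54 s.

0.54 s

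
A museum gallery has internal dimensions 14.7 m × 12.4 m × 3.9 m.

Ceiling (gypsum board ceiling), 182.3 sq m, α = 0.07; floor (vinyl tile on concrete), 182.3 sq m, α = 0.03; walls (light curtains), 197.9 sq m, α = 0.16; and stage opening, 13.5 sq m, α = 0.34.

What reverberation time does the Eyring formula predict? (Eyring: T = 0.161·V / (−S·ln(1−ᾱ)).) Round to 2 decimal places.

S = Σ Sᵢ = 576.0 sq m.
Absorption A = 182.3×0.07 + 182.3×0.03 + 197.9×0.16 + 13.5×0.34 = 54.484 sabins.
Mean coefficient ᾱ = A/S = 0.0946.
Eyring denominator: −S ln(1−ᾱ) = 57.242.
V = 14.7 × 12.4 × 3.9 = 710.892 m³.
RT60 = 0.161 × 710.892 / 57.242 = 2.00 s.

2.00 seconds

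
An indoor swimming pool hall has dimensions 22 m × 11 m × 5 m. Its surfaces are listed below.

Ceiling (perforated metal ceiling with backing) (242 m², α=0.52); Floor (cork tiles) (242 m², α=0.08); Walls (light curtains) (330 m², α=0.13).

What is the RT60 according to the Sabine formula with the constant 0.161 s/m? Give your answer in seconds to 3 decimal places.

1.036 s

A = Σ Sᵢαᵢ = 242×0.52 + 242×0.08 + 330×0.13 = 188.100 sabins.
V = 22·11·5 = 1210 m³.
T = 0.161 V/A = 0.161·1210/188.100 = 1.036 s.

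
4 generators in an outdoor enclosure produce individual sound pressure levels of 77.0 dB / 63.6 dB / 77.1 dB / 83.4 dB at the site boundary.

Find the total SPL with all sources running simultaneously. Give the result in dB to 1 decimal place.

Σ 10^(Lᵢ/10) = 3.225e+08.
Combined level = 10 log₁₀(3.225e+08) = 85.1 dB.

85.1 dB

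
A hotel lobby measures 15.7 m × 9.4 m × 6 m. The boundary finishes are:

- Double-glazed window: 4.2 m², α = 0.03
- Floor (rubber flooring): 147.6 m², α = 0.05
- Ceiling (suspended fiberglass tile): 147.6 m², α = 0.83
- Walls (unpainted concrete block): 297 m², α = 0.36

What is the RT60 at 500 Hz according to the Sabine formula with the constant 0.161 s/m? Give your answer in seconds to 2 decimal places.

0.60 s

Summing Sᵢαᵢ: 0.126 + 7.380 + 122.508 + 106.920 → A = 236.934 sabins.
Room volume: 885.48 m³.
RT60 = 0.161 · V / A = 0.161 × 885.48 / 236.934 = 0.60 s.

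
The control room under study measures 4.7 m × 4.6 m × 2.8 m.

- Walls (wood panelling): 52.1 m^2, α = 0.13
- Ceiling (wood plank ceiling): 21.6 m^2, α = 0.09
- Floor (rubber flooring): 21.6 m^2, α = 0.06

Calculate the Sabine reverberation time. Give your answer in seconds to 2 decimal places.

Equivalent absorption area: A = 52.1*0.13 + 21.6*0.09 + 21.6*0.06 = 10.013 m^2.
Room volume: 60.536 m³.
RT60 = 0.161 · V / A = 0.161 × 60.536 / 10.013 = 0.97 s.

0.97 sec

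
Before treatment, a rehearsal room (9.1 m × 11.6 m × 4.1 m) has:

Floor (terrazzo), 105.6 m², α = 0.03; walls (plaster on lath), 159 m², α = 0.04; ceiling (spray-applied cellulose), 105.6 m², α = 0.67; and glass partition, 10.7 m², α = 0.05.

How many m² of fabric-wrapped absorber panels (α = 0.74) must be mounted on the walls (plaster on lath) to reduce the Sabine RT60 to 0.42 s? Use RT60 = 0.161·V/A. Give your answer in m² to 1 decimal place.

121.6

Total absorption A₁ = 105.6×0.03 + 159×0.04 + 105.6×0.67 + 10.7×0.05
  = 3.168 + 6.360 + 70.752 + 0.535 = 80.815 m² sabins.
V = 432.796 m³. Target absorption A₂ = 0.161 × 432.796 / 0.42 = 165.905 sabins.
Absorption to add: 165.905 − 80.815 = 85.090 sabins.
Each m² of panel replacing the walls (plaster on lath) adds (0.74 − 0.04) = 0.70 sabins.
Panel area = 85.090 / 0.70 = 121.6 m².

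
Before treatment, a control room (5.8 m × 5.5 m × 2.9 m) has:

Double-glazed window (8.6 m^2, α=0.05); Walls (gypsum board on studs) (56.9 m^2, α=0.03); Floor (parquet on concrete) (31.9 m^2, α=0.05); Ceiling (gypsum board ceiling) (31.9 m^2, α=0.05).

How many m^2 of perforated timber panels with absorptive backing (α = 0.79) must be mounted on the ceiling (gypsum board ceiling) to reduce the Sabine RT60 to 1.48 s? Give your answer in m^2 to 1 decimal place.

Summing Sᵢαᵢ: 0.430 + 1.707 + 1.595 + 1.595 → A₁ = 5.327 sabins.
Required A₂ = 0.161·92.51/1.48 = 10.064 sabins.
Absorption to add: 10.064 − 5.327 = 4.737 sabins.
Net gain per m^2: Δα = 0.79 − 0.05 = 0.74.
Panel area = 4.737 / 0.74 = 6.4 m^2.

6.4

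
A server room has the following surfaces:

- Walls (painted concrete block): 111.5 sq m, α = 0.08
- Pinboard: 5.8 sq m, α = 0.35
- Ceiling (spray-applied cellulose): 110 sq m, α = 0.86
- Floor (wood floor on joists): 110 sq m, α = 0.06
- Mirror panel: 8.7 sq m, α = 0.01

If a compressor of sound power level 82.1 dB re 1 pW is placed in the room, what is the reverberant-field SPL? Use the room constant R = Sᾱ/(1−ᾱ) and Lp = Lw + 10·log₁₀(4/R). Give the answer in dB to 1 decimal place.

65.9 dB

A = 112.237 sabins; S = 346.0 sq m.
ᾱ = 0.3244, so room constant R = A/(1−ᾱ) = 166.129 sq m.
Lp = Lw + 10 log₁₀(4/R) = 82.1 -16.18 = 65.9 dB.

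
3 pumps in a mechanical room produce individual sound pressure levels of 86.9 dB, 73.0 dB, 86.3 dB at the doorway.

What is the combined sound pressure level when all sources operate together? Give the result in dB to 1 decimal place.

Converting to relative power and adding: 10^(86.9/10) + 10^(73.0/10) + 10^(86.3/10) = 9.363e+08.
Combined level = 10 log₁₀(9.363e+08) = 89.7 dB.

89.7 dB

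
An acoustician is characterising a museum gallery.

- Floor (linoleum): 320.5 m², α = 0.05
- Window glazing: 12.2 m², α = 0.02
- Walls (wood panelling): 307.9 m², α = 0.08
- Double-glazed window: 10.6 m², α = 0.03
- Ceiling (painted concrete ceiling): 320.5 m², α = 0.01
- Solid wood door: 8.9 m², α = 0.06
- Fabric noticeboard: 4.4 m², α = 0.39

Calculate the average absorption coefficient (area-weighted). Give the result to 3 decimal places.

Total surface area S = 985.0 m².
A = 320.5×0.05 + 12.2×0.02 + 307.9×0.08 + 10.6×0.03 + 320.5×0.01 + 8.9×0.06 + 4.4×0.39 = 46.674 sabins.
ᾱ = 46.674 / 985.0 = 0.047.

0.047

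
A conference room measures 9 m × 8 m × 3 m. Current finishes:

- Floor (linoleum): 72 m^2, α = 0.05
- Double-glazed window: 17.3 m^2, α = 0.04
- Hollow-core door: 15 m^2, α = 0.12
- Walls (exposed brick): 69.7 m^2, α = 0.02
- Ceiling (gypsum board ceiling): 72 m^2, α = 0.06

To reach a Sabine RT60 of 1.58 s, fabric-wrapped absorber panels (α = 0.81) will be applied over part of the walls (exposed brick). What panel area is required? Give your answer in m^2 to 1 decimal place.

Summing Sᵢαᵢ: 3.600 + 0.692 + 1.800 + 1.394 + 4.320 → A₁ = 11.806 sabins.
V = 216 m³. Target absorption A₂ = 0.161 × 216 / 1.58 = 22.010 sabins.
ΔA needed = 22.010 − 11.806 = 10.204 sabins.
Net gain per m^2: Δα = 0.81 − 0.02 = 0.79.
Panel area = 10.204 / 0.79 = 12.9 m^2.

12.9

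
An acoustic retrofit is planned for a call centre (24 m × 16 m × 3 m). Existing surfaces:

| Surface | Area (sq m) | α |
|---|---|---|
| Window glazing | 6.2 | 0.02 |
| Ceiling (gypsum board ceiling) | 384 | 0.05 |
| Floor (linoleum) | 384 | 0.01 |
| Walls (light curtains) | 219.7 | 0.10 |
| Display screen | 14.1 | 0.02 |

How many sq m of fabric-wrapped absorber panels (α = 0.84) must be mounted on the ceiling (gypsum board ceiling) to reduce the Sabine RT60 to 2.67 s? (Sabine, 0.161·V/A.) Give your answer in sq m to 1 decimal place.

Summing Sᵢαᵢ: 0.124 + 19.200 + 3.840 + 21.970 + 0.282 → A₁ = 45.416 sabins.
Required A₂ = 0.161·1152/2.67 = 69.465 sabins.
ΔA needed = 69.465 − 45.416 = 24.049 sabins.
Each sq m of panel replacing the ceiling (gypsum board ceiling) adds (0.84 − 0.05) = 0.79 sabins.
Area = ΔA/Δα = 24.049/0.79 = 30.4 sq m.

30.4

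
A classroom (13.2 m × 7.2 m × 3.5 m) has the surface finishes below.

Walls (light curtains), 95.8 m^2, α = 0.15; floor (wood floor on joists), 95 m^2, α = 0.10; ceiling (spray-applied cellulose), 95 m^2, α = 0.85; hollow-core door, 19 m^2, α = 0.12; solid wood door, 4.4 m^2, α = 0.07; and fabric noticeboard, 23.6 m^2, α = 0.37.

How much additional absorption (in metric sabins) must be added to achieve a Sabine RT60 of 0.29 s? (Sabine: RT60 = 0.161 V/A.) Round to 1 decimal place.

Equivalent absorption area: A₁ = 95.8×0.15 + 95×0.10 + 95×0.85 + 19×0.12 + 4.4×0.07 + 23.6×0.37 = 115.940 m^2.
For T = 0.29 s, need A₂ = 0.161·V/T = 0.161·332.64/0.29 = 184.673 sabins.
ΔA = A₂ − A₁ = 184.673 − 115.940 = 68.7 sabins.

68.7 sabins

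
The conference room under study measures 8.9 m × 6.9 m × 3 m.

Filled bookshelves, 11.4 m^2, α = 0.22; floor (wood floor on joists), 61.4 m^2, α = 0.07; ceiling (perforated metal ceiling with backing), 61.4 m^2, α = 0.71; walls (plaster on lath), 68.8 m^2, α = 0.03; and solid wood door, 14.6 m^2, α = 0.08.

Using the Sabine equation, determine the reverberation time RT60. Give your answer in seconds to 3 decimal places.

0.553 seconds

Total absorption A = 11.4·0.22 + 61.4·0.07 + 61.4·0.71 + 68.8·0.03 + 14.6·0.08
  = 2.508 + 4.298 + 43.594 + 2.064 + 1.168 = 53.632 m^2 sabins.
V = 8.9·6.9·3 = 184.23 m³.
Sabine: RT60 = 0.161 × 184.23 / 53.632 = 0.553 s.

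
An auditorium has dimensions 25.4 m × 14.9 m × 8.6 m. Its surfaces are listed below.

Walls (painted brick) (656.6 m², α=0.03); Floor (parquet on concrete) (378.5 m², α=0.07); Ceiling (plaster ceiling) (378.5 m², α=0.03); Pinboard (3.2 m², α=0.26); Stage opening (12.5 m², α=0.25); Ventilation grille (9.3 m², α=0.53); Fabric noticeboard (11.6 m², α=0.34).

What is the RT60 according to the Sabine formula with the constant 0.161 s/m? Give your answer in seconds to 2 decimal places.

7.45 s

Equivalent absorption area: A = 656.6×0.03 + 378.5×0.07 + 378.5×0.03 + 3.2×0.26 + 12.5×0.25 + 9.3×0.53 + 11.6×0.34 = 70.378 m².
Volume V = 25.4 × 14.9 × 8.6 = 3254.756 m³.
RT60 = 0.161 · V / A = 0.161 × 3254.756 / 70.378 = 7.45 s.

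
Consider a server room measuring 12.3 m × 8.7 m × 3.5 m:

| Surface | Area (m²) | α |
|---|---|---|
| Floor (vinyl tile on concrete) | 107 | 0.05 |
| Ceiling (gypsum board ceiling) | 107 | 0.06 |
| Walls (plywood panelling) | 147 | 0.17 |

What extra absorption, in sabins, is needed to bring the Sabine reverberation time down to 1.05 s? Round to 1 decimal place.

20.7 sabins

A₁ = Σ Sᵢαᵢ = 107×0.05 + 107×0.06 + 147×0.17 = 36.760 sabins.
V = 374.535 m³. Required absorption A₂ = 0.161 × 374.535 / 1.05 = 57.429 sabins.
Additional absorption ΔA = 57.429 − 36.760 = 20.7 sabins.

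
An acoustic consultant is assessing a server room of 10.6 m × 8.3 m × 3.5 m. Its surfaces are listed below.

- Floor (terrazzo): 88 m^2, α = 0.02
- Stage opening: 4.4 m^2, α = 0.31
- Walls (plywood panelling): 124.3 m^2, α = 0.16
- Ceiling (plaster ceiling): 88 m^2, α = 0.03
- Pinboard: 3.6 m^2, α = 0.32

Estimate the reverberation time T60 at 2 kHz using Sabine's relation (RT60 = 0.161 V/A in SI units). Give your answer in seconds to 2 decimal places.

1.85 sec

Total absorption A = 88×0.02 + 4.4×0.31 + 124.3×0.16 + 88×0.03 + 3.6×0.32
  = 1.760 + 1.364 + 19.888 + 2.640 + 1.152 = 26.804 m^2 sabins.
Volume V = 10.6 × 8.3 × 3.5 = 307.93 m³.
T = 0.161 V/A = 0.161·307.93/26.804 = 1.85 s.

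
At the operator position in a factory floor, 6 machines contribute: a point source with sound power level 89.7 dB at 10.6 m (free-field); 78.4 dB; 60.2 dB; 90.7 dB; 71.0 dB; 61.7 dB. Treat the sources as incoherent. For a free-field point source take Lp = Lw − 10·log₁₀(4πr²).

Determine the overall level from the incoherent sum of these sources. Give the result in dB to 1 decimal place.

Source at 10.6 m: Lp = 89.7 − 10·log₁₀(4π·10.6²) = 89.7 − 10·log₁₀(1411.957) = 58.2 dB.
Converting to relative power and adding: 10^(58.2/10) + 10^(78.4/10) + 10^(60.2/10) + 10^(90.7/10) + 10^(71.0/10) + 10^(61.7/10) = 1.26e+09.
L_total = 10·log₁₀(1.26e+09) = 91.0 dB.

91.0 dB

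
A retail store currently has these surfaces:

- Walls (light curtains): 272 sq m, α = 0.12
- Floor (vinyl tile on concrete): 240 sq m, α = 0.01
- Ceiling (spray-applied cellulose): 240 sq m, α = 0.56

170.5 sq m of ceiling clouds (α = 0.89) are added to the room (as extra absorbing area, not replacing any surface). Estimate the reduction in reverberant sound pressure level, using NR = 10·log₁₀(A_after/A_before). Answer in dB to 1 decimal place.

2.8 dB

Equivalent absorption area: A_before = 272×0.12 + 240×0.01 + 240×0.56 = 169.440 sq m.
Treatment contributes 170.5·0.89 = 151.745 sabins.
New total A_after = 321.185 sabins.
NR = 10·log₁₀(321.185/169.440) = 2.8 dB.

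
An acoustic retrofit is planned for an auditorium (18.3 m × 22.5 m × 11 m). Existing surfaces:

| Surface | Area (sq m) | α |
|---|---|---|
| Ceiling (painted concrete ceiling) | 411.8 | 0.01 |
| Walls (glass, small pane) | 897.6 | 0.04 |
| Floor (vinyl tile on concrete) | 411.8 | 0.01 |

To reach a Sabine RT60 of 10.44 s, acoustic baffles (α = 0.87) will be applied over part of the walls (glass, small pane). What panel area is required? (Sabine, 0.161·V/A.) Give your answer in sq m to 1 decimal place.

31.0

A₁ = Σ Sᵢαᵢ = 411.8*0.01 + 897.6*0.04 + 411.8*0.01 = 44.140 sabins.
V = 4529.25 m³. Target absorption A₂ = 0.161 × 4529.25 / 10.44 = 69.848 sabins.
ΔA needed = 69.848 − 44.140 = 25.708 sabins.
Net gain per sq m: Δα = 0.87 − 0.04 = 0.83.
Panel area = 25.708 / 0.83 = 31.0 sq m.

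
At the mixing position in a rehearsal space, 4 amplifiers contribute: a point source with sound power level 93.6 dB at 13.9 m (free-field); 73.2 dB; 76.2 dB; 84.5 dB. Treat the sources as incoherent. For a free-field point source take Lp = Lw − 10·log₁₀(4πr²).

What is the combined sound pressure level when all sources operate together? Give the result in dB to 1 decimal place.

85.4 dB

Source at 13.9 m: Lp = 93.6 − 10·log₁₀(4π·13.9²) = 93.6 − 10·log₁₀(2427.948) = 59.7 dB.
Sum in the linear (power) domain: Σ 10^(Lᵢ/10) = 10^(59.7/10) + 10^(73.2/10) + 10^(76.2/10) + 10^(84.5/10) = 3.454e+08.
L_total = 10·log₁₀(3.454e+08) = 85.4 dB.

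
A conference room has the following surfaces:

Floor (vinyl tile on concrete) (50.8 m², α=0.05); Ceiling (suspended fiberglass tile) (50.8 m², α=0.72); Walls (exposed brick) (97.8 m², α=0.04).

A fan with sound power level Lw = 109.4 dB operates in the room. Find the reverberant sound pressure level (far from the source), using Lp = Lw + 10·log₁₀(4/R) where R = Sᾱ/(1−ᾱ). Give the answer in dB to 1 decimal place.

Σ(Sᵢαᵢ) = 50.8·0.05 + 50.8·0.72 + 97.8·0.04 = 43.028; total area S = 199.4 m².
ᾱ = 0.2158, so room constant R = A/(1−ᾱ) = 54.869 m².
Lp = 109.4 + 10·log₁₀(4/54.869) = 109.4 + (-11.37) = 98.0 dB.

98.0 dB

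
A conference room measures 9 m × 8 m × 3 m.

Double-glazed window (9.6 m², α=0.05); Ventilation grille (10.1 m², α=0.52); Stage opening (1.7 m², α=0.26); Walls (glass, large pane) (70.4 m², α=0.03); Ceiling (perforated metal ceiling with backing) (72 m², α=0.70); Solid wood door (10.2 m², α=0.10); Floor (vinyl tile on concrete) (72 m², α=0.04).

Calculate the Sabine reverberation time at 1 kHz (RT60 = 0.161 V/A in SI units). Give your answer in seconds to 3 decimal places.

Total absorption A = 9.6×0.05 + 10.1×0.52 + 1.7×0.26 + 70.4×0.03 + 72×0.70 + 10.2×0.10 + 72×0.04
  = 0.480 + 5.252 + 0.442 + 2.112 + 50.400 + 1.020 + 2.880 = 62.586 m² sabins.
Room volume: 216 m³.
RT60 = 0.161 · V / A = 0.161 × 216 / 62.586 = 0.556 s.

0.556 s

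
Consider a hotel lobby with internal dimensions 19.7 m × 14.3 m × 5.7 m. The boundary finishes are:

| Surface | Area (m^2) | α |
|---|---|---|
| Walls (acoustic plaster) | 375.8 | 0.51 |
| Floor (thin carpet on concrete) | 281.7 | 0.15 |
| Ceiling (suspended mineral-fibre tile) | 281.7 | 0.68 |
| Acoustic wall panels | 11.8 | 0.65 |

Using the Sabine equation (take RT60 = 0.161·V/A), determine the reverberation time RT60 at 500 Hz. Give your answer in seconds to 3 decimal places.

0.597 sec

Total absorption A = 375.8*0.51 + 281.7*0.15 + 281.7*0.68 + 11.8*0.65
  = 191.658 + 42.255 + 191.556 + 7.670 = 433.139 m^2 sabins.
Room volume: 1605.747 m³.
Sabine: RT60 = 0.161 × 1605.747 / 433.139 = 0.597 s.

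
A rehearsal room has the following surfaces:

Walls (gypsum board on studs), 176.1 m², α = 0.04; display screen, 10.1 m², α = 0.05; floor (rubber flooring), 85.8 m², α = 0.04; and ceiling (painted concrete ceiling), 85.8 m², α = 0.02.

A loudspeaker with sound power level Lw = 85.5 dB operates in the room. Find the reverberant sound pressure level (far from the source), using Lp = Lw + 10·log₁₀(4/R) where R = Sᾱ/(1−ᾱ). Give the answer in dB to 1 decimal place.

Σ(Sᵢαᵢ) = 176.1×0.04 + 10.1×0.05 + 85.8×0.04 + 85.8×0.02 = 12.697; total area S = 357.8 m².
ᾱ = 12.697/357.8 = 0.0355; R = Sᾱ/(1−ᾱ) = 12.697/(1−0.0355) = 13.164 m².
Lp = Lw + 10 log₁₀(4/R) = 85.5 -5.17 = 80.3 dB.

80.3 dB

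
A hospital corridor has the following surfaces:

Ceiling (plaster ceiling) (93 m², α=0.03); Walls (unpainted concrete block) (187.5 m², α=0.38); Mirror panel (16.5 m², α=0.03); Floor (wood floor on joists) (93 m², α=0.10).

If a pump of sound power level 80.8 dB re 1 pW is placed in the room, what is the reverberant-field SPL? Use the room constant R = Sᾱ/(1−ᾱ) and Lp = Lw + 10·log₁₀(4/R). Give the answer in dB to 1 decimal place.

A = 83.835 sabins; S = 390.0 m².
ᾱ = 0.2150, so room constant R = A/(1−ᾱ) = 106.796 m².
Lp = Lw + 10 log₁₀(4/R) = 80.8 -14.26 = 66.5 dB.

66.5 dB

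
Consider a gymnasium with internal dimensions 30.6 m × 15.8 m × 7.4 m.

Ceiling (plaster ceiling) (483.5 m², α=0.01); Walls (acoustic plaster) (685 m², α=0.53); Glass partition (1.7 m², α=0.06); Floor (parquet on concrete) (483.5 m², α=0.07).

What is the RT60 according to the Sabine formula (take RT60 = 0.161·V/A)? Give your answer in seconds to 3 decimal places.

1.433 s

Equivalent absorption area: A = 483.5*0.01 + 685*0.53 + 1.7*0.06 + 483.5*0.07 = 401.832 m².
V = 30.6·15.8·7.4 = 3577.752 m³.
Sabine: RT60 = 0.161 × 3577.752 / 401.832 = 1.433 s.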